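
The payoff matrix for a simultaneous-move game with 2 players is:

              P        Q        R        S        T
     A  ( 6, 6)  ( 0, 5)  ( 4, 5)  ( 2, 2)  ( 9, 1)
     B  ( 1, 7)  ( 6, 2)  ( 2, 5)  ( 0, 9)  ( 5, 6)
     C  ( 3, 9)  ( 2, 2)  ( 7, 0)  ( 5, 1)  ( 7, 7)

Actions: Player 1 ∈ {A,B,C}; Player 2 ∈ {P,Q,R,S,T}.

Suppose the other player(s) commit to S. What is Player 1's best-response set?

u_1(A vs S) = 2
u_1(B vs S) = 0
u_1(C vs S) = 5
max payoff 5 at {C}

P1 best: {C}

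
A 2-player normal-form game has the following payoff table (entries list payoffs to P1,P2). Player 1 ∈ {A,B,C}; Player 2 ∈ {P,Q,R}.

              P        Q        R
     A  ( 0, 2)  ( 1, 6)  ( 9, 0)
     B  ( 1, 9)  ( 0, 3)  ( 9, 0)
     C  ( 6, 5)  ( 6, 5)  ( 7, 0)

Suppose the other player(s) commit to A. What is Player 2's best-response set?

argmax u_2 = {Q}

u_2(P vs A) = 2
u_2(Q vs A) = 6
u_2(R vs A) = 0
max payoff 6 at {Q}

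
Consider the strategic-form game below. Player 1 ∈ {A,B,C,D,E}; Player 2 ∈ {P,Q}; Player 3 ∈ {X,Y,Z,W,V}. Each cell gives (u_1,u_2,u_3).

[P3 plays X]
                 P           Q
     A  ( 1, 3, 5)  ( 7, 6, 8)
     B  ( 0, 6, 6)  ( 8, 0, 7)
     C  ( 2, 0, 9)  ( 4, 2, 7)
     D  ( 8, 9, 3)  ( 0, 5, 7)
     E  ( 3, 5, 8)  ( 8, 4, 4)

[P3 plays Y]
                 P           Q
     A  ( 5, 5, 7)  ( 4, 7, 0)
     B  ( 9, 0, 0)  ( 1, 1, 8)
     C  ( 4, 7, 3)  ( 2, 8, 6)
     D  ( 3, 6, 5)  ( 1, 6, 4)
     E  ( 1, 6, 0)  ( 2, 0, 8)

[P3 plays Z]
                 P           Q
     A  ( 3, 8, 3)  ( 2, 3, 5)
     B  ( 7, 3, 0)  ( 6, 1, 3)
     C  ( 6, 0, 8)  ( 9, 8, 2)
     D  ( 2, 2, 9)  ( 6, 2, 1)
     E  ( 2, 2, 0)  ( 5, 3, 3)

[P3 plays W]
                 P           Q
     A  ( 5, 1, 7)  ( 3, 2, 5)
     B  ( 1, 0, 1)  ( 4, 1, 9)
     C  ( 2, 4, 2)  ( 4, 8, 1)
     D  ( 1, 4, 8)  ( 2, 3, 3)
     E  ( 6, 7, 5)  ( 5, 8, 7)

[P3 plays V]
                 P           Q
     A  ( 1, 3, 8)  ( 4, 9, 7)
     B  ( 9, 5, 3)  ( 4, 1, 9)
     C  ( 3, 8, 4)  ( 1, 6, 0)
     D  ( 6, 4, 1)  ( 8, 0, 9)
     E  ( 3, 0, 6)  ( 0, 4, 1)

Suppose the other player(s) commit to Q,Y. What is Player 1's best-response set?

argmax u_1 = {A}

u_1(A vs Q,Y) = 4
u_1(B vs Q,Y) = 1
u_1(C vs Q,Y) = 2
u_1(D vs Q,Y) = 1
u_1(E vs Q,Y) = 2
max payoff 4 at {A}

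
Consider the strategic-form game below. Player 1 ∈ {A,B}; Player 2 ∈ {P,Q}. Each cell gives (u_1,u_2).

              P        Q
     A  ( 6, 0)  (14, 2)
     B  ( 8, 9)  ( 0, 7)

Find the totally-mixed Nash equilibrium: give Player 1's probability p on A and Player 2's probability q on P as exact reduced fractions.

p=1/2, q=7/8

P1 indiff ⇒ q·6+(1-q)·14 = q·8+(1-q)·0 ⇒ q(-2) = (1-q)(-14) ⇒ q = 7/8
P2 indiff ⇒ p·0+(1-p)·9 = p·2+(1-p)·7 ⇒ p(-2) = (1-p)(-2) ⇒ p = 1/2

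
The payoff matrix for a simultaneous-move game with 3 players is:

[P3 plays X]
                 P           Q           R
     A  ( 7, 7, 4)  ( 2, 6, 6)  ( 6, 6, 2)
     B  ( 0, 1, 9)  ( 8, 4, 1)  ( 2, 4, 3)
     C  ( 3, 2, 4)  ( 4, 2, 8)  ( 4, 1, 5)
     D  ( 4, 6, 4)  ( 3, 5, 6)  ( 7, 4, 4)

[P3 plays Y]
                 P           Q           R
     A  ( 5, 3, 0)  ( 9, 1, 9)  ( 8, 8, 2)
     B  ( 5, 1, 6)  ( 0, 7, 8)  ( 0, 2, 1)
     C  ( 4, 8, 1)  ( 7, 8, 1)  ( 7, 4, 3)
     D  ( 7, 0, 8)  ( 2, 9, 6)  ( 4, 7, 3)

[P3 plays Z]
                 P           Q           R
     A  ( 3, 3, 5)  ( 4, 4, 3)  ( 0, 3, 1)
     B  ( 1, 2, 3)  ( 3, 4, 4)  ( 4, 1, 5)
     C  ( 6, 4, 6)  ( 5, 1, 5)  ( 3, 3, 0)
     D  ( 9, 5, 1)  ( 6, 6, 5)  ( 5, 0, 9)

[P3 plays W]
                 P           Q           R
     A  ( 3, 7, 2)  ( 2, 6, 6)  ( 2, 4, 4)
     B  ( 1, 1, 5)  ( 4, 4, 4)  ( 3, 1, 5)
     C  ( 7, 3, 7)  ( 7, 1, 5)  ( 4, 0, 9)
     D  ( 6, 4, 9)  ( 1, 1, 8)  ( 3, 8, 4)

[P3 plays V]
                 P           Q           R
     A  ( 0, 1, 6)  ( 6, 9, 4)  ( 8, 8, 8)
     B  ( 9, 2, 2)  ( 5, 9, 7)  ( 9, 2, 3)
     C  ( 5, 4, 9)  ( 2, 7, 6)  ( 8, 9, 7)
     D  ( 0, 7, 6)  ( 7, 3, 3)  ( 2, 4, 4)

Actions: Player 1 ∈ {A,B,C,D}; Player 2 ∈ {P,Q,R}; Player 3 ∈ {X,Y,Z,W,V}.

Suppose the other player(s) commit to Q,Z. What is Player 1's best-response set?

argmax u_1 = {D}

u_1(A vs Q,Z) = 4
u_1(B vs Q,Z) = 3
u_1(C vs Q,Z) = 5
u_1(D vs Q,Z) = 6
max payoff 6 at {D}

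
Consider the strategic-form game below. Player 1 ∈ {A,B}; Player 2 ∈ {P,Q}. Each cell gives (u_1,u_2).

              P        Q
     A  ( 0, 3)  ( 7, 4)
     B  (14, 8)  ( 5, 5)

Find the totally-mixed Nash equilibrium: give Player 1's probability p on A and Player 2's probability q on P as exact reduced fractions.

p=3/4, q=1/8

P1 indiff ⇒ q·0+(1-q)·7 = q·14+(1-q)·5 ⇒ q(-14) = (1-q)(-2) ⇒ q = 1/8
P2 indiff ⇒ p·3+(1-p)·8 = p·4+(1-p)·5 ⇒ p(-1) = (1-p)(-3) ⇒ p = 3/4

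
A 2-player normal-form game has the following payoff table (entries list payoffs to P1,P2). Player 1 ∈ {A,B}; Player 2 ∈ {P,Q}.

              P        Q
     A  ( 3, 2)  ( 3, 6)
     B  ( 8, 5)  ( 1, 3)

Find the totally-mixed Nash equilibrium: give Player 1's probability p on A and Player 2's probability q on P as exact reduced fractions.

(p,q) = (1/3, 2/7)

P1 indiff ⇒ q·3+(1-q)·3 = q·8+(1-q)·1 ⇒ q(-5) = (1-q)(-2) ⇒ q = 2/7
P2 indiff ⇒ p·2+(1-p)·5 = p·6+(1-p)·3 ⇒ p(-4) = (1-p)(-2) ⇒ p = 1/3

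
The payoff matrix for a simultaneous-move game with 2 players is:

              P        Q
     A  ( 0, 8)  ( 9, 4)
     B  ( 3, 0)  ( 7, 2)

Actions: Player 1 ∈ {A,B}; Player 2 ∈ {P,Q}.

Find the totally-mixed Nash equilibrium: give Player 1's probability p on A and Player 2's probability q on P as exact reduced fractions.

P1 indiff ⇒ q·0+(1-q)·9 = q·3+(1-q)·7 ⇒ q(-3) = (1-q)(-2) ⇒ q = 2/5
P2 indiff ⇒ p·8+(1-p)·0 = p·4+(1-p)·2 ⇒ p(4) = (1-p)(2) ⇒ p = 1/3

p=1/3, q=2/5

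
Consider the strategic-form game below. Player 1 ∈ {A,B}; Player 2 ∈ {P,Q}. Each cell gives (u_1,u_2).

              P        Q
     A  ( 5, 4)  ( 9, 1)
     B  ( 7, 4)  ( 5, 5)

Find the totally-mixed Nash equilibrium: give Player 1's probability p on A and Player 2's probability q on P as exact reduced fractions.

P1 mixes 1/4 on A; P2 mixes 2/3 on P

P1 indiff ⇒ q·5+(1-q)·9 = q·7+(1-q)·5 ⇒ q(-2) = (1-q)(-4) ⇒ q = 2/3
P2 indiff ⇒ p·4+(1-p)·4 = p·1+(1-p)·5 ⇒ p(3) = (1-p)(1) ⇒ p = 1/4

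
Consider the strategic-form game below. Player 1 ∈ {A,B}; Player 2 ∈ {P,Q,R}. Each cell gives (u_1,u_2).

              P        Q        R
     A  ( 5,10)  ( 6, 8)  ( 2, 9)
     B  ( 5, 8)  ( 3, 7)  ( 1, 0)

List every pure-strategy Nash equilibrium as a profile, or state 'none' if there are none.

NE set: (A,P), (B,P)

(A,P): NE
(A,Q): not NE [P2→P gives 10>8]
(A,R): not NE [P2→P gives 10>9]
(B,P): NE
(B,Q): not NE [P1→A gives 6>3; P2→P gives 8>7]
(B,R): not NE [P1→A gives 2>1; P2→P gives 8>0]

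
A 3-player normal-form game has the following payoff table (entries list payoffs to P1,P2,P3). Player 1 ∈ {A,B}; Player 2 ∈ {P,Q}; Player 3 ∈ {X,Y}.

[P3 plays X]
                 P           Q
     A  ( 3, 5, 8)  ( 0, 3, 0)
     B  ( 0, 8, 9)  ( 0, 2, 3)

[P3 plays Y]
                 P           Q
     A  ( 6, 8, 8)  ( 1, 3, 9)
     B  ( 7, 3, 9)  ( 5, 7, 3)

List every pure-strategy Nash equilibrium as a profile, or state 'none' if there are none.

Nash profiles: (A,P,X), (B,Q,Y)

(A,P,X): NE
(A,P,Y): not NE [P1→B gives 7>6]
(A,Q,X): not NE [P2→P gives 5>3; P3→Y gives 9>0]
(A,Q,Y): not NE [P1→B gives 5>1; P2→P gives 8>3]
(B,P,X): not NE [P1→A gives 3>0]
(B,P,Y): not NE [P2→Q gives 7>3]
(B,Q,X): not NE [P2→P gives 8>2]
(B,Q,Y): NE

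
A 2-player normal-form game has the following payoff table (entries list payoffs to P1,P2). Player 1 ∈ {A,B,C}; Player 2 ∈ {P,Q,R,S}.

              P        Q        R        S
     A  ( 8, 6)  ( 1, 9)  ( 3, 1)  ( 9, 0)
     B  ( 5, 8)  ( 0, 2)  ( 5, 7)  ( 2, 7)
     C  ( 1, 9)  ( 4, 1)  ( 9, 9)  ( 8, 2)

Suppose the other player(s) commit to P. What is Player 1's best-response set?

argmax u_1 = {A}

u_1(A vs P) = 8
u_1(B vs P) = 5
u_1(C vs P) = 1
max payoff 8 at {A}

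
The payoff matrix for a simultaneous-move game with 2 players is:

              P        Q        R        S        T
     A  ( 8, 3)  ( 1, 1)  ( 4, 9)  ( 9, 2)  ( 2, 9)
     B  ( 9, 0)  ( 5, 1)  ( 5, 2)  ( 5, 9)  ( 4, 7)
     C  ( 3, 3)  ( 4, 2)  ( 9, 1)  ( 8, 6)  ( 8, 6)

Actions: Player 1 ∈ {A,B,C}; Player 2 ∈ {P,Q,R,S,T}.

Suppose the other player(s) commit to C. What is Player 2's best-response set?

u_2(P vs C) = 3
u_2(Q vs C) = 2
u_2(R vs C) = 1
u_2(S vs C) = 6
u_2(T vs C) = 6
max payoff 6 at {S,T}

P2 best: {S,T}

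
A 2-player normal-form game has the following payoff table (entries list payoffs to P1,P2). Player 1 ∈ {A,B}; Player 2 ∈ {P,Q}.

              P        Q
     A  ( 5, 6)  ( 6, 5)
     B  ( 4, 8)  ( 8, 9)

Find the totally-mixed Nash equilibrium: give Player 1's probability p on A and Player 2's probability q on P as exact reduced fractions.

P1 mixes 1/2 on A; P2 mixes 2/3 on P

P1 indiff ⇒ q·5+(1-q)·6 = q·4+(1-q)·8 ⇒ q(1) = (1-q)(2) ⇒ q = 2/3
P2 indiff ⇒ p·6+(1-p)·8 = p·5+(1-p)·9 ⇒ p(1) = (1-p)(1) ⇒ p = 1/2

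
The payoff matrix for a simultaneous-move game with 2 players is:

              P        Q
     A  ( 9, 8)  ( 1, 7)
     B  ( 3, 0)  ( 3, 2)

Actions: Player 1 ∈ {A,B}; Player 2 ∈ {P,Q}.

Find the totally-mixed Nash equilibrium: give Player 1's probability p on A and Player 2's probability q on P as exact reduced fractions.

P1 indiff ⇒ q·9+(1-q)·1 = q·3+(1-q)·3 ⇒ q(6) = (1-q)(2) ⇒ q = 1/4
P2 indiff ⇒ p·8+(1-p)·0 = p·7+(1-p)·2 ⇒ p(1) = (1-p)(2) ⇒ p = 2/3

P1 mixes 2/3 on A; P2 mixes 1/4 on P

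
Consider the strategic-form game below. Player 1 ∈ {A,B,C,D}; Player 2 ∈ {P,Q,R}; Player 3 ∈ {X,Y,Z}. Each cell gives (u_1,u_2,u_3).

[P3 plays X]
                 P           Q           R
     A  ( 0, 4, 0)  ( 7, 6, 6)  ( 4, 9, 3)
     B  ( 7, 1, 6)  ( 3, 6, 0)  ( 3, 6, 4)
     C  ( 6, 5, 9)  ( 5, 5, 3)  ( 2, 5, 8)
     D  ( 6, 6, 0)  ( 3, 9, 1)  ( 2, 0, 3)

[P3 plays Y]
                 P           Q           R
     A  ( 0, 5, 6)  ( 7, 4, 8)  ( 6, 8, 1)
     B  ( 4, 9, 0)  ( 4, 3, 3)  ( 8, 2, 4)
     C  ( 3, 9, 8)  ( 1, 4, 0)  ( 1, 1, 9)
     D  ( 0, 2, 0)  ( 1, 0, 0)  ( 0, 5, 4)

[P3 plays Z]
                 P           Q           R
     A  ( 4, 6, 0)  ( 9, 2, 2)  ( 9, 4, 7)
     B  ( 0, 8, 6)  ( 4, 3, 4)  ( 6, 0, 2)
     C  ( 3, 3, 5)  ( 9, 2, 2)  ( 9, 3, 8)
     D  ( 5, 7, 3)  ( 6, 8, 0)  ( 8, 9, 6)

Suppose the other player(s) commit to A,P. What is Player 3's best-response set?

P3 best: {Y}

u_3(X vs A,P) = 0
u_3(Y vs A,P) = 6
u_3(Z vs A,P) = 0
max payoff 6 at {Y}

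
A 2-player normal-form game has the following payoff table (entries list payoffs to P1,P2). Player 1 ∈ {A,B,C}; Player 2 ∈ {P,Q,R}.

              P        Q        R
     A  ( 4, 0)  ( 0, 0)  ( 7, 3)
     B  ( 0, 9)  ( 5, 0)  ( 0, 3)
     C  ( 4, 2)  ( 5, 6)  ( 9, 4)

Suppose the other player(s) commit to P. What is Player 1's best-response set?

u_1(A vs P) = 4
u_1(B vs P) = 0
u_1(C vs P) = 4
max payoff 4 at {A,C}

P1 best: {A,C}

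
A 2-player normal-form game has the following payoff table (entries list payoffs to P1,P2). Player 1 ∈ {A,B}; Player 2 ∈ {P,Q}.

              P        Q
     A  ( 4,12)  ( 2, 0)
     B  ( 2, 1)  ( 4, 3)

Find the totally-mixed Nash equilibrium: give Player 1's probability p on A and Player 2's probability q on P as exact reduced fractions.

p=1/7, q=1/2

P1 indiff ⇒ q·4+(1-q)·2 = q·2+(1-q)·4 ⇒ q(2) = (1-q)(2) ⇒ q = 1/2
P2 indiff ⇒ p·12+(1-p)·1 = p·0+(1-p)·3 ⇒ p(12) = (1-p)(2) ⇒ p = 1/7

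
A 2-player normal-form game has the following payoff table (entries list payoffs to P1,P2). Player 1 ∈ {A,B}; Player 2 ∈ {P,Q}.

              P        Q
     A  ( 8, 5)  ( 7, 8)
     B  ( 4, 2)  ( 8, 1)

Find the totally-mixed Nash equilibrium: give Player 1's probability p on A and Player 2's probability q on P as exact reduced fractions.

P1 mixes 1/4 on A; P2 mixes 1/5 on P

P1 indiff ⇒ q·8+(1-q)·7 = q·4+(1-q)·8 ⇒ q(4) = (1-q)(1) ⇒ q = 1/5
P2 indiff ⇒ p·5+(1-p)·2 = p·8+(1-p)·1 ⇒ p(-3) = (1-p)(-1) ⇒ p = 1/4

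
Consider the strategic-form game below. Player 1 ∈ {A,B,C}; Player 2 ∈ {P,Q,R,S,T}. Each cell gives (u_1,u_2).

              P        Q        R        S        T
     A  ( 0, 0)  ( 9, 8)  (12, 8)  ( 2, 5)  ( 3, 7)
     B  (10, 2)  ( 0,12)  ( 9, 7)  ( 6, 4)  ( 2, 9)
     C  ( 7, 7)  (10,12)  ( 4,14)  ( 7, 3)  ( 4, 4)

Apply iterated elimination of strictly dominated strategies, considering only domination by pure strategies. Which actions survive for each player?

P2 drop P (Q beats it: A:8>0 B:12>2 C:12>7)
P2 drop S (Q beats it: A:8>5 B:12>4 C:12>3)
P1 drop B (A beats it: Q:9>0 R:12>9 T:3>2)
P2 drop T (Q beats it: A:8>7 C:12>4)
P1→{A,C} P2→{Q,R}

Survivors P1:{A,C} P2:{Q,R}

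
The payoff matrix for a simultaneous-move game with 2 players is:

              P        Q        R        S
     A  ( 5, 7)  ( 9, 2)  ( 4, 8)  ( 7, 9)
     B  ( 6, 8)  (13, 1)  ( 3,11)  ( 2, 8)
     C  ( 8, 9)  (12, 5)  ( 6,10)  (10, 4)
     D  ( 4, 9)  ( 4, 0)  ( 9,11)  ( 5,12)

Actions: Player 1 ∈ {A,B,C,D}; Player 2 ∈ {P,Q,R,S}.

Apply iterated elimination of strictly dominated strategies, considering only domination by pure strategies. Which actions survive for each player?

P1 drop A (C beats it: P:8>5 Q:12>9 R:6>4 S:10>7)
P2 drop P (R beats it: B:11>8 C:10>9 D:11>9)
P2 drop Q (R beats it: B:11>1 C:10>5 D:11>0)
P1 drop B (C beats it: R:6>3 S:10>2)
P1→{C,D} P2→{R,S}

Survivors P1:{C,D} P2:{R,S}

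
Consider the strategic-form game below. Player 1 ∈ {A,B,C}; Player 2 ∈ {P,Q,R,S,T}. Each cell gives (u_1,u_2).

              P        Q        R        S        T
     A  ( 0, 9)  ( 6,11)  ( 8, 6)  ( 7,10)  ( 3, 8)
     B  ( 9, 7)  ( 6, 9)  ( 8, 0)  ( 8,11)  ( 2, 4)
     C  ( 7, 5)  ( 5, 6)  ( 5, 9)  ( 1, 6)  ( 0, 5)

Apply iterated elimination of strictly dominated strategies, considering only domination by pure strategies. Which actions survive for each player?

Survivors P1:{A,B} P2:{Q,S}

P1 drop C (B beats it: P:9>7 Q:6>5 R:8>5 S:8>1 T:2>0)
P2 drop P (Q beats it: A:11>9 B:9>7)
P2 drop R (Q beats it: A:11>6 B:9>0)
P2 drop T (Q beats it: A:11>8 B:9>4)
P1→{A,B} P2→{Q,S}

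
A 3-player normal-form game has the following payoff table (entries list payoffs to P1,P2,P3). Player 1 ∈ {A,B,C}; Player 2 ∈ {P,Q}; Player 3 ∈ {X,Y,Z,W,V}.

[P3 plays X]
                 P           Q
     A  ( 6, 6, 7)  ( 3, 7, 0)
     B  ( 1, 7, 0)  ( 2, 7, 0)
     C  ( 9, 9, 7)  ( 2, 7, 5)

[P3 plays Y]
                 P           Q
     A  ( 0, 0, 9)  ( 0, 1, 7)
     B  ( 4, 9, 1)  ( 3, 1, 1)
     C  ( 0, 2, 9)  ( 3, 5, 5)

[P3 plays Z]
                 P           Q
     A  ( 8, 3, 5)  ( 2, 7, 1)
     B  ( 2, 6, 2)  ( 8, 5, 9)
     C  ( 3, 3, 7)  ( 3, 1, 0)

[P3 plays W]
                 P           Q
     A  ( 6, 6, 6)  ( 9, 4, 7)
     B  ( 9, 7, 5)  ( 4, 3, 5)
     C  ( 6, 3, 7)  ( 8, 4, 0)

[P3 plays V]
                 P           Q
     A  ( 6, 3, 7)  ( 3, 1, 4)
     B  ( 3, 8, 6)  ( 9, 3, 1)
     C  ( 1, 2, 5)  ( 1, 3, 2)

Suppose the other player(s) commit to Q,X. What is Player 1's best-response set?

u_1(A vs Q,X) = 3
u_1(B vs Q,X) = 2
u_1(C vs Q,X) = 2
max payoff 3 at {A}

BR_1 = {A}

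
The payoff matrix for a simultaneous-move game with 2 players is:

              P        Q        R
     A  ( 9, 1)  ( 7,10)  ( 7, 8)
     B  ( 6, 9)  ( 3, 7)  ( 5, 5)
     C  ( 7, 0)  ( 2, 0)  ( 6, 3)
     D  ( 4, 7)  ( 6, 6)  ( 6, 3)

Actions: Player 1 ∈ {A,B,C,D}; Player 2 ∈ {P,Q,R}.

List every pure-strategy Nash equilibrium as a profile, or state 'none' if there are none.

(A,P): not NE [P2→Q gives 10>1]
(A,Q): NE
(A,R): not NE [P2→Q gives 10>8]
(B,P): not NE [P1→A gives 9>6]
(B,Q): not NE [P1→A gives 7>3; P2→P gives 9>7]
(B,R): not NE [P1→A gives 7>5; P2→P gives 9>5]
(C,P): not NE [P1→A gives 9>7; P2→R gives 3>0]
(C,Q): not NE [P1→A gives 7>2; P2→R gives 3>0]
(C,R): not NE [P1→A gives 7>6]
(D,P): not NE [P1→A gives 9>4]
(D,Q): not NE [P1→A gives 7>6; P2→P gives 7>6]
(D,R): not NE [P1→A gives 7>6; P2→P gives 7>3]

PSNE = {(A,Q)}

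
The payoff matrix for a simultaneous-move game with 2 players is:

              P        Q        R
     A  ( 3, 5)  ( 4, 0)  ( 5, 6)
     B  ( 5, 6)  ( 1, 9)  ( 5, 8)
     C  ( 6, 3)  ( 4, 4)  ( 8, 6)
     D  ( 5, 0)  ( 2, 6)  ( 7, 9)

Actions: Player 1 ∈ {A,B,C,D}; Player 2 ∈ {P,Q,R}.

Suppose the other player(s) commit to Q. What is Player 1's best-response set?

BR_1 = {A,C}

u_1(A vs Q) = 4
u_1(B vs Q) = 1
u_1(C vs Q) = 4
u_1(D vs Q) = 2
max payoff 4 at {A,C}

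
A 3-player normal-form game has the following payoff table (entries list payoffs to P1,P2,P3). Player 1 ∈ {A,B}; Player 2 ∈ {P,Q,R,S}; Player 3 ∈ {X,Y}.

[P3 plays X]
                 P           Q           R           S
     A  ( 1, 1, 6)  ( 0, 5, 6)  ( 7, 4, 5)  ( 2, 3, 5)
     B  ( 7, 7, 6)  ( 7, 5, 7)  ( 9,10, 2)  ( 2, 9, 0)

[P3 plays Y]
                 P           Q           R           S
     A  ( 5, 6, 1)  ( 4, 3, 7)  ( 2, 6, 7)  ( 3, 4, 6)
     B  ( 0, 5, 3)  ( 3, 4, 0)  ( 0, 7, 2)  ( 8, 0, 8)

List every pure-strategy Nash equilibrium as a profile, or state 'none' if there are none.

NE set: (A,R,Y), (B,R,X)

(A,P,X): not NE [P1→B gives 7>1; P2→Q gives 5>1]
(A,P,Y): not NE [P3→X gives 6>1]
(A,Q,X): not NE [P1→B gives 7>0; P3→Y gives 7>6]
(A,Q,Y): not NE [P2→R gives 6>3]
(A,R,X): not NE [P1→B gives 9>7; P2→Q gives 5>4; P3→Y gives 7>5]
(A,R,Y): NE
(A,S,X): not NE [P2→Q gives 5>3; P3→Y gives 6>5]
(A,S,Y): not NE [P1→B gives 8>3; P2→R gives 6>4]
(B,P,X): not NE [P2→R gives 10>7]
(B,P,Y): not NE [P1→A gives 5>0; P2→R gives 7>5; P3→X gives 6>3]
(B,Q,X): not NE [P2→R gives 10>5]
(B,Q,Y): not NE [P1→A gives 4>3; P2→R gives 7>4; P3→X gives 7>0]
(B,R,X): NE
(B,R,Y): not NE [P1→A gives 2>0]
(B,S,X): not NE [P2→R gives 10>9; P3→Y gives 8>0]
(B,S,Y): not NE [P2→R gives 7>0]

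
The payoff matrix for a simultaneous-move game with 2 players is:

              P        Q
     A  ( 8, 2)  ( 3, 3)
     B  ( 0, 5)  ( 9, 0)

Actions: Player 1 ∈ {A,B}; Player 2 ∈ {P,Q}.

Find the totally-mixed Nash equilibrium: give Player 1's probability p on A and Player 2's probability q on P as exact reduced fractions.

P1 mixes 5/6 on A; P2 mixes 3/7 on P

P1 indiff ⇒ q·8+(1-q)·3 = q·0+(1-q)·9 ⇒ q(8) = (1-q)(6) ⇒ q = 3/7
P2 indiff ⇒ p·2+(1-p)·5 = p·3+(1-p)·0 ⇒ p(-1) = (1-p)(-5) ⇒ p = 5/6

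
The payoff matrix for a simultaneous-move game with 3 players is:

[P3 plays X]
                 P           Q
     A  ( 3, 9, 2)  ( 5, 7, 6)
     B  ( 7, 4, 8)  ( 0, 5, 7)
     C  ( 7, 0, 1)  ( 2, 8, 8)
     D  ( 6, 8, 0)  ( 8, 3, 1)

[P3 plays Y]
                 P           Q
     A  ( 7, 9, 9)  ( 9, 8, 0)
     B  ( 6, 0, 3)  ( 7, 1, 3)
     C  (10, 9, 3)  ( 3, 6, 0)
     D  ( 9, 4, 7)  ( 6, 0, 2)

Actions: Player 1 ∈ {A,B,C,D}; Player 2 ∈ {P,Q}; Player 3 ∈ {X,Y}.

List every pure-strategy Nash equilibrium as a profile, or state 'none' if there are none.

(A,P,X): not NE [P1→C gives 7>3; P3→Y gives 9>2]
(A,P,Y): not NE [P1→C gives 10>7]
(A,Q,X): not NE [P1→D gives 8>5; P2→P gives 9>7]
(A,Q,Y): not NE [P2→P gives 9>8; P3→X gives 6>0]
(B,P,X): not NE [P2→Q gives 5>4]
(B,P,Y): not NE [P1→C gives 10>6; P2→Q gives 1>0; P3→X gives 8>3]
(B,Q,X): not NE [P1→D gives 8>0]
(B,Q,Y): not NE [P1→A gives 9>7; P3→X gives 7>3]
(C,P,X): not NE [P2→Q gives 8>0; P3→Y gives 3>1]
(C,P,Y): NE
(C,Q,X): not NE [P1→D gives 8>2]
(C,Q,Y): not NE [P1→A gives 9>3; P2→P gives 9>6; P3→X gives 8>0]
(D,P,X): not NE [P1→C gives 7>6; P3→Y gives 7>0]
(D,P,Y): not NE [P1→C gives 10>9]
(D,Q,X): not NE [P2→P gives 8>3; P3→Y gives 2>1]
(D,Q,Y): not NE [P1→A gives 9>6; P2→P gives 4>0]

Nash profiles: (C,P,Y)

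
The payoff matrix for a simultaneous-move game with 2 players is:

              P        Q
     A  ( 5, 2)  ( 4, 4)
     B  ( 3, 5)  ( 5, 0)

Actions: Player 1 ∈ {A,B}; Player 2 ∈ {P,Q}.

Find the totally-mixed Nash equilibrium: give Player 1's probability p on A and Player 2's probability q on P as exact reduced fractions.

(p,q) = (5/7, 1/3)

P1 indiff ⇒ q·5+(1-q)·4 = q·3+(1-q)·5 ⇒ q(2) = (1-q)(1) ⇒ q = 1/3
P2 indiff ⇒ p·2+(1-p)·5 = p·4+(1-p)·0 ⇒ p(-2) = (1-p)(-5) ⇒ p = 5/7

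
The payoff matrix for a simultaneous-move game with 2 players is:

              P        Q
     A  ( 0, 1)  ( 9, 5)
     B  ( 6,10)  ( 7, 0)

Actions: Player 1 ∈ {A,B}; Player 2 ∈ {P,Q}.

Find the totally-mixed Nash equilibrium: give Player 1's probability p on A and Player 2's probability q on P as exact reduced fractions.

P1 mixes 5/7 on A; P2 mixes 1/4 on P

P1 indiff ⇒ q·0+(1-q)·9 = q·6+(1-q)·7 ⇒ q(-6) = (1-q)(-2) ⇒ q = 1/4
P2 indiff ⇒ p·1+(1-p)·10 = p·5+(1-p)·0 ⇒ p(-4) = (1-p)(-10) ⇒ p = 5/7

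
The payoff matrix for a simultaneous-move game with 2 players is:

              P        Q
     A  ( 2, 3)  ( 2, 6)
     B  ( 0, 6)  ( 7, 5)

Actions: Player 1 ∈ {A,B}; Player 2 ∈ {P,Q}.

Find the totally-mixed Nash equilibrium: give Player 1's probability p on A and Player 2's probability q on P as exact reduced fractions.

p=1/4, q=5/7

P1 indiff ⇒ q·2+(1-q)·2 = q·0+(1-q)·7 ⇒ q(2) = (1-q)(5) ⇒ q = 5/7
P2 indiff ⇒ p·3+(1-p)·6 = p·6+(1-p)·5 ⇒ p(-3) = (1-p)(-1) ⇒ p = 1/4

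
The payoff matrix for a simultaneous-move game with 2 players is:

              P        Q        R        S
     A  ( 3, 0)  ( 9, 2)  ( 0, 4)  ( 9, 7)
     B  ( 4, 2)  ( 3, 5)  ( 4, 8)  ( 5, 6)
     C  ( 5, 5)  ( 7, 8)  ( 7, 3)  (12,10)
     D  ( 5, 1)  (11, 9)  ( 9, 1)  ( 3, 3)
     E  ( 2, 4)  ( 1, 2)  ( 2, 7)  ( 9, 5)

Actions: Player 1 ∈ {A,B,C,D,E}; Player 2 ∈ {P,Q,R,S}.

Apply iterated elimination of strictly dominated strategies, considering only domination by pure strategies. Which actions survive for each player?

Survivors P1:{A,C,D} P2:{Q,S}

P1 drop B (C beats it: P:5>4 Q:7>3 R:7>4 S:12>5)
P1 drop E (C beats it: P:5>2 Q:7>1 R:7>2 S:12>9)
P2 drop P (Q beats it: A:2>0 C:8>5 D:9>1)
P2 drop R (S beats it: A:7>4 C:10>3 D:3>1)
P1→{A,C,D} P2→{Q,S}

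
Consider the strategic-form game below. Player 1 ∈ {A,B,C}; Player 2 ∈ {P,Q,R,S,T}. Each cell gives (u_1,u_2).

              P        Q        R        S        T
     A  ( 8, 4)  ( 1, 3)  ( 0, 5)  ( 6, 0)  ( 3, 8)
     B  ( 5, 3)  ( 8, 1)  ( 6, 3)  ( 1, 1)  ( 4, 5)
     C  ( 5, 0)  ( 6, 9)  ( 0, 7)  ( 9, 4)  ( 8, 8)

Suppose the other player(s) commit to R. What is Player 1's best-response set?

u_1(A vs R) = 0
u_1(B vs R) = 6
u_1(C vs R) = 0
max payoff 6 at {B}

argmax u_1 = {B}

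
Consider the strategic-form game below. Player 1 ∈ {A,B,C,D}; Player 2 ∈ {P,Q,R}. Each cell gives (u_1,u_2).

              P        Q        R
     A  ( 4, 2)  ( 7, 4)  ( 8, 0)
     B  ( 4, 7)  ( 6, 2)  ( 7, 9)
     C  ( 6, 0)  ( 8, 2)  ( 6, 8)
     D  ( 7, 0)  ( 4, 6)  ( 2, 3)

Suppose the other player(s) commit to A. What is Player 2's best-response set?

u_2(P vs A) = 2
u_2(Q vs A) = 4
u_2(R vs A) = 0
max payoff 4 at {Q}

BR_2 = {Q}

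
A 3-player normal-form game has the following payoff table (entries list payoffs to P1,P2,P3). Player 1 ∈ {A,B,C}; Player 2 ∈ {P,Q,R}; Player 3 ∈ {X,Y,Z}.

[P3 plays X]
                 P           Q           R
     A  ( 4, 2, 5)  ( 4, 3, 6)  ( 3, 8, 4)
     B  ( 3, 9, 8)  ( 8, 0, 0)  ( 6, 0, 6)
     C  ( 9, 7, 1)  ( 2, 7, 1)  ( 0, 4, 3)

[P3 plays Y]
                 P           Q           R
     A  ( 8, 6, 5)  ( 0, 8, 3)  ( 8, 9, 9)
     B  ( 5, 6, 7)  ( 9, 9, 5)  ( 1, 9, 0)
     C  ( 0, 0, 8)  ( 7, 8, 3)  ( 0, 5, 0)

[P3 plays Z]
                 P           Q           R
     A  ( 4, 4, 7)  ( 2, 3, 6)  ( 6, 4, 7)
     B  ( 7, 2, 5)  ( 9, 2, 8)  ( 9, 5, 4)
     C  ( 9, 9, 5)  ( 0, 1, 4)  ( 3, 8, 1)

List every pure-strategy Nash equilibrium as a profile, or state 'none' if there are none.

Nash profiles: (A,R,Y)

(A,P,X): not NE [P1→C gives 9>4; P2→R gives 8>2; P3→Z gives 7>5]
(A,P,Y): not NE [P2→R gives 9>6; P3→Z gives 7>5]
(A,P,Z): not NE [P1→C gives 9>4]
(A,Q,X): not NE [P1→B gives 8>4; P2→R gives 8>3]
(A,Q,Y): not NE [P1→B gives 9>0; P2→R gives 9>8; P3→Z gives 6>3]
(A,Q,Z): not NE [P1→B gives 9>2; P2→R gives 4>3]
(A,R,X): not NE [P1→B gives 6>3; P3→Y gives 9>4]
(A,R,Y): NE
(A,R,Z): not NE [P1→B gives 9>6; P3→Y gives 9>7]
(B,P,X): not NE [P1→C gives 9>3]
(B,P,Y): not NE [P1→A gives 8>5; P2→R gives 9>6; P3→X gives 8>7]
(B,P,Z): not NE [P1→C gives 9>7; P2→R gives 5>2; P3→X gives 8>5]
(B,Q,X): not NE [P2→P gives 9>0; P3→Z gives 8>0]
(B,Q,Y): not NE [P3→Z gives 8>5]
(B,Q,Z): not NE [P2→R gives 5>2]
(B,R,X): not NE [P2→P gives 9>0]
(B,R,Y): not NE [P1→A gives 8>1; P3→X gives 6>0]
(B,R,Z): not NE [P3→X gives 6>4]
(C,P,X): not NE [P3→Y gives 8>1]
(C,P,Y): not NE [P1→A gives 8>0; P2→Q gives 8>0]
(C,P,Z): not NE [P3→Y gives 8>5]
(C,Q,X): not NE [P1→B gives 8>2; P3→Z gives 4>1]
(C,Q,Y): not NE [P1→B gives 9>7; P3→Z gives 4>3]
(C,Q,Z): not NE [P1→B gives 9>0; P2→P gives 9>1]
(C,R,X): not NE [P1→B gives 6>0; P2→Q gives 7>4]
(C,R,Y): not NE [P1→A gives 8>0; P2→Q gives 8>5; P3→X gives 3>0]
(C,R,Z): not NE [P1→B gives 9>3; P2→P gives 9>8; P3→X gives 3>1]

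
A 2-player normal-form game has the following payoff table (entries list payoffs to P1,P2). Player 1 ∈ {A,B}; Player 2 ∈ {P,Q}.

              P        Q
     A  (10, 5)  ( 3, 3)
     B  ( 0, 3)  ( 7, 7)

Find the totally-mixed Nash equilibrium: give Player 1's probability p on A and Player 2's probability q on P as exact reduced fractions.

P1 indiff ⇒ q·10+(1-q)·3 = q·0+(1-q)·7 ⇒ q(10) = (1-q)(4) ⇒ q = 2/7
P2 indiff ⇒ p·5+(1-p)·3 = p·3+(1-p)·7 ⇒ p(2) = (1-p)(4) ⇒ p = 2/3

p=2/3, q=2/7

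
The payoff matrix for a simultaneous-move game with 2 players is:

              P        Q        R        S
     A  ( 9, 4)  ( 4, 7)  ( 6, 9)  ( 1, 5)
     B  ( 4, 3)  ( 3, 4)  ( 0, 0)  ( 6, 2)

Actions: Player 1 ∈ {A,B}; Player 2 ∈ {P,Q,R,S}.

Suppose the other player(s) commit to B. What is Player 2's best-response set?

argmax u_2 = {Q}

u_2(P vs B) = 3
u_2(Q vs B) = 4
u_2(R vs B) = 0
u_2(S vs B) = 2
max payoff 4 at {Q}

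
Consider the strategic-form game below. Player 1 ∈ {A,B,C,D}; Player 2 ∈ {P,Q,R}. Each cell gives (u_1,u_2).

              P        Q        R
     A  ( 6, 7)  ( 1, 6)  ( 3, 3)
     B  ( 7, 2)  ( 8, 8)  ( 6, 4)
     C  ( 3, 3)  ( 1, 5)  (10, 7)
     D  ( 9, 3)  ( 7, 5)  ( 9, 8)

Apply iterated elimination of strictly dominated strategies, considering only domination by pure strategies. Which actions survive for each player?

P1 drop A (B beats it: P:7>6 Q:8>1 R:6>3)
P2 drop P (Q beats it: B:8>2 C:5>3 D:5>3)
P1→{B,C,D} P2→{Q,R}

Survivors P1:{B,C,D} P2:{Q,R}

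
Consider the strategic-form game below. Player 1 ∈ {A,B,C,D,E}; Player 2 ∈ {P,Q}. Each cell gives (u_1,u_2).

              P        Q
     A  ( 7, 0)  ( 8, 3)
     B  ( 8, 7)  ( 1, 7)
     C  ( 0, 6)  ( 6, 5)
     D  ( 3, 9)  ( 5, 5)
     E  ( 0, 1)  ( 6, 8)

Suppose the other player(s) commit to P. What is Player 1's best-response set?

u_1(A vs P) = 7
u_1(B vs P) = 8
u_1(C vs P) = 0
u_1(D vs P) = 3
u_1(E vs P) = 0
max payoff 8 at {B}

BR_1 = {B}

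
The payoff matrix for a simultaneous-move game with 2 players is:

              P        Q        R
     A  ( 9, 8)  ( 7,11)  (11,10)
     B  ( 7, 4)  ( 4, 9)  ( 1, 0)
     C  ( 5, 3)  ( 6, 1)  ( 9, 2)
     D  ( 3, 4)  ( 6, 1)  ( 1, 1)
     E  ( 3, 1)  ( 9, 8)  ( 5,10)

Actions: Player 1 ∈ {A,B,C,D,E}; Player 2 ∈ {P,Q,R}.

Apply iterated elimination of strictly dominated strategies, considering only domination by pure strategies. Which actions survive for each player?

P1 drop B (A beats it: P:9>7 Q:7>4 R:11>1)
P1 drop C (A beats it: P:9>5 Q:7>6 R:11>9)
P1 drop D (A beats it: P:9>3 Q:7>6 R:11>1)
P2 drop P (Q beats it: A:11>8 E:8>1)
P1→{A,E} P2→{Q,R}

Remaining: P1:{A,E} P2:{Q,R}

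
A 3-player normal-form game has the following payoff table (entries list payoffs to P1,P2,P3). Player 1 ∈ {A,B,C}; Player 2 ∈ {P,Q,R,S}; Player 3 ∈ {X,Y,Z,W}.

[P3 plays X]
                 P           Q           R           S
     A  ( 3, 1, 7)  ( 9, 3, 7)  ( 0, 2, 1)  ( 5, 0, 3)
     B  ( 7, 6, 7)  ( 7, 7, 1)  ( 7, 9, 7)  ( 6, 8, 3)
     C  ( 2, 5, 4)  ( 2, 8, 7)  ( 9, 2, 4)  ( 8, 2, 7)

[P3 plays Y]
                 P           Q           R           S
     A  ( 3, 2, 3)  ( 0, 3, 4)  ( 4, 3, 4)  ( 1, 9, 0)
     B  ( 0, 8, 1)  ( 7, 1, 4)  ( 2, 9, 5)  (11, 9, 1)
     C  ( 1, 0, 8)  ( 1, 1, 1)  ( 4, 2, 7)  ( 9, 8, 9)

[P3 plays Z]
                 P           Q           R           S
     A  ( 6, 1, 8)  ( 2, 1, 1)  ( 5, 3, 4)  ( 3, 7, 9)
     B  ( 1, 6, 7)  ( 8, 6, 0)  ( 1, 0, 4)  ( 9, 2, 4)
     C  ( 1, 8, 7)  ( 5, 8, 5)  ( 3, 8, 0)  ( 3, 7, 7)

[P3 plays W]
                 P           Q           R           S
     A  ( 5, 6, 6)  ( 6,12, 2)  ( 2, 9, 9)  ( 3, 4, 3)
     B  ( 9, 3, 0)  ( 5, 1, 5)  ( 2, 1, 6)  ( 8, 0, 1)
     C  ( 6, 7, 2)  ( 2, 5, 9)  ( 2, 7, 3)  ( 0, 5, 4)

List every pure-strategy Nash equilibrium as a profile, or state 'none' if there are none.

(A,P,X): not NE [P1→B gives 7>3; P2→Q gives 3>1; P3→Z gives 8>7]
(A,P,Y): not NE [P2→S gives 9>2; P3→Z gives 8>3]
(A,P,Z): not NE [P2→S gives 7>1]
(A,P,W): not NE [P1→B gives 9>5; P2→Q gives 12>6; P3→Z gives 8>6]
(A,Q,X): NE
(A,Q,Y): not NE [P1→B gives 7>0; P2→S gives 9>3; P3→X gives 7>4]
(A,Q,Z): not NE [P1→B gives 8>2; P2→S gives 7>1; P3→X gives 7>1]
(A,Q,W): not NE [P3→X gives 7>2]
(A,R,X): not NE [P1→C gives 9>0; P2→Q gives 3>2; P3→W gives 9>1]
(A,R,Y): not NE [P2→S gives 9>3; P3→W gives 9>4]
(A,R,Z): not NE [P2→S gives 7>3; P3→W gives 9>4]
(A,R,W): not NE [P2→Q gives 12>9]
(A,S,X): not NE [P1→C gives 8>5; P2→Q gives 3>0; P3→Z gives 9>3]
(A,S,Y): not NE [P1→B gives 11>1; P3→Z gives 9>0]
(A,S,Z): not NE [P1→B gives 9>3]
(A,S,W): not NE [P1→B gives 8>3; P2→Q gives 12>4; P3→Z gives 9>3]
(B,P,X): not NE [P2→R gives 9>6]
(B,P,Y): not NE [P1→A gives 3>0; P2→S gives 9>8; P3→Z gives 7>1]
(B,P,Z): not NE [P1→A gives 6>1]
(B,P,W): not NE [P3→Z gives 7>0]
(B,Q,X): not NE [P1→A gives 9>7; P2→R gives 9>7; P3→W gives 5>1]
(B,Q,Y): not NE [P2→S gives 9>1; P3→W gives 5>4]
(B,Q,Z): not NE [P3→W gives 5>0]
(B,Q,W): not NE [P1→A gives 6>5; P2→P gives 3>1]
(B,R,X): not NE [P1→C gives 9>7]
(B,R,Y): not NE [P1→C gives 4>2; P3→X gives 7>5]
(B,R,Z): not NE [P1→A gives 5>1; P2→Q gives 6>0; P3→X gives 7>4]
(B,R,W): not NE [P2→P gives 3>1; P3→X gives 7>6]
(B,S,X): not NE [P1→C gives 8>6; P2→R gives 9>8; P3→Z gives 4>3]
(B,S,Y): not NE [P3→Z gives 4>1]
(B,S,Z): not NE [P2→Q gives 6>2]
(B,S,W): not NE [P2→P gives 3>0; P3→Z gives 4>1]
(C,P,X): not NE [P1→B gives 7>2; P2→Q gives 8>5; P3→Y gives 8>4]
(C,P,Y): not NE [P1→A gives 3>1; P2→S gives 8>0]
(C,P,Z): not NE [P1→A gives 6>1; P3→Y gives 8>7]
(C,P,W): not NE [P1→B gives 9>6; P3→Y gives 8>2]
(C,Q,X): not NE [P1→A gives 9>2; P3→W gives 9>7]
(C,Q,Y): not NE [P1→B gives 7>1; P2→S gives 8>1; P3→W gives 9>1]
(C,Q,Z): not NE [P1→B gives 8>5; P3→W gives 9>5]
(C,Q,W): not NE [P1→A gives 6>2; P2→R gives 7>5]
(C,R,X): not NE [P2→Q gives 8>2; P3→Y gives 7>4]
(C,R,Y): not NE [P2→S gives 8>2]
(C,R,Z): not NE [P1→A gives 5>3; P3→Y gives 7>0]
(C,R,W): not NE [P3→Y gives 7>3]
(C,S,X): not NE [P2→Q gives 8>2; P3→Y gives 9>7]
(C,S,Y): not NE [P1→B gives 11>9]
(C,S,Z): not NE [P1→B gives 9>3; P2→R gives 8>7; P3→Y gives 9>7]
(C,S,W): not NE [P1→B gives 8>0; P2→R gives 7>5; P3→Y gives 9>4]

NE set: (A,Q,X)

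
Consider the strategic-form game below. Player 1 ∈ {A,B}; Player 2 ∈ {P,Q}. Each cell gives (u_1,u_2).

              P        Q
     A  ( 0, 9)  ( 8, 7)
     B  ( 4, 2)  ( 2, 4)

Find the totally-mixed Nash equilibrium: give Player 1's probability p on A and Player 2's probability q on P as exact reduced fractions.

p=1/2, q=3/5

P1 indiff ⇒ q·0+(1-q)·8 = q·4+(1-q)·2 ⇒ q(-4) = (1-q)(-6) ⇒ q = 3/5
P2 indiff ⇒ p·9+(1-p)·2 = p·7+(1-p)·4 ⇒ p(2) = (1-p)(2) ⇒ p = 1/2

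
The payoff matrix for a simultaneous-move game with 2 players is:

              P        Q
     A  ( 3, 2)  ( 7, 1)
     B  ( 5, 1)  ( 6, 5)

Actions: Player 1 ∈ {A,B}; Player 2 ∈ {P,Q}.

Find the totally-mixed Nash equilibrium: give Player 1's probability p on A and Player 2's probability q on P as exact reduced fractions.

(p,q) = (4/5, 1/3)

P1 indiff ⇒ q·3+(1-q)·7 = q·5+(1-q)·6 ⇒ q(-2) = (1-q)(-1) ⇒ q = 1/3
P2 indiff ⇒ p·2+(1-p)·1 = p·1+(1-p)·5 ⇒ p(1) = (1-p)(4) ⇒ p = 4/5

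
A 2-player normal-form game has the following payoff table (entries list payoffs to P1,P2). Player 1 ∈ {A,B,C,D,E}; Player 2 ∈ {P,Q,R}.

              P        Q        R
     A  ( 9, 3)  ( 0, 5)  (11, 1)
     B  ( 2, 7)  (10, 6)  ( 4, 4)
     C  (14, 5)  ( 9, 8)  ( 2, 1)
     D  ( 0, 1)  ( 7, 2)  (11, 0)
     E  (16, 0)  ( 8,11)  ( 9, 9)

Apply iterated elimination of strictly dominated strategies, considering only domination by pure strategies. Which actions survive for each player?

IESDS → P1:{B,C,E} P2:{P,Q}

P2 drop R (Q beats it: A:5>1 B:6>4 C:8>1 D:2>0 E:11>9)
P1 drop A (C beats it: P:14>9 Q:9>0)
P1 drop D (B beats it: P:2>0 Q:10>7)
P1→{B,C,E} P2→{P,Q}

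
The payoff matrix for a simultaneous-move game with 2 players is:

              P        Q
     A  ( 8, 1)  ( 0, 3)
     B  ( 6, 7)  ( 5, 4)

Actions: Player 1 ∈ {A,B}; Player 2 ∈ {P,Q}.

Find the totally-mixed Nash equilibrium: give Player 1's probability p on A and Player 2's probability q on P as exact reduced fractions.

P1 mixes 3/5 on A; P2 mixes 5/7 on P

P1 indiff ⇒ q·8+(1-q)·0 = q·6+(1-q)·5 ⇒ q(2) = (1-q)(5) ⇒ q = 5/7
P2 indiff ⇒ p·1+(1-p)·7 = p·3+(1-p)·4 ⇒ p(-2) = (1-p)(-3) ⇒ p = 3/5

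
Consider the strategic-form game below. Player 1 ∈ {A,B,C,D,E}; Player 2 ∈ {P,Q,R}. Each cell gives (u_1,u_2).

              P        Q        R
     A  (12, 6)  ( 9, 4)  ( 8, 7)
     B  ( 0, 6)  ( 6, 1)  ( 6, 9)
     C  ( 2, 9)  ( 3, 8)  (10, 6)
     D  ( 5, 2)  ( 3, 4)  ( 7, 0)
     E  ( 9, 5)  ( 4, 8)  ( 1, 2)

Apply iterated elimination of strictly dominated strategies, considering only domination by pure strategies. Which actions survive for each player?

Survivors P1:{A,C} P2:{P,R}

P1 drop B (A beats it: P:12>0 Q:9>6 R:8>6)
P1 drop D (A beats it: P:12>5 Q:9>3 R:8>7)
P1 drop E (A beats it: P:12>9 Q:9>4 R:8>1)
P2 drop Q (P beats it: A:6>4 C:9>8)
P1→{A,C} P2→{P,R}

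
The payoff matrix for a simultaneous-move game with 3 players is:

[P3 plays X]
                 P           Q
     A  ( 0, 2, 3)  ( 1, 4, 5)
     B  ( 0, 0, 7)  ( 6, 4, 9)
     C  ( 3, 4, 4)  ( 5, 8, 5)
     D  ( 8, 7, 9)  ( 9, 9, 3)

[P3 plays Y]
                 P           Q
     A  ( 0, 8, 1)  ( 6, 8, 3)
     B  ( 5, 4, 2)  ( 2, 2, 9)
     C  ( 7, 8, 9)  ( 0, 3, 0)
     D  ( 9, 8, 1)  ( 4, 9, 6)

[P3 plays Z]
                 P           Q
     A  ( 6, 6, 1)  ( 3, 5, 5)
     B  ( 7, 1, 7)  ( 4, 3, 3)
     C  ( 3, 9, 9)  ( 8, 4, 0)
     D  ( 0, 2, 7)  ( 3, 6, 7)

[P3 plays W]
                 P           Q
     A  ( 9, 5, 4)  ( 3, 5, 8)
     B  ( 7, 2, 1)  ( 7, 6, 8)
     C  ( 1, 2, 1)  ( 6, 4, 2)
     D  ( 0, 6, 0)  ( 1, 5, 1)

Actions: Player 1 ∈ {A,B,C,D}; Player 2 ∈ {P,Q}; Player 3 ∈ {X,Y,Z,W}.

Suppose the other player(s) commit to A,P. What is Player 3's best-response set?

u_3(X vs A,P) = 3
u_3(Y vs A,P) = 1
u_3(Z vs A,P) = 1
u_3(W vs A,P) = 4
max payoff 4 at {W}

argmax u_3 = {W}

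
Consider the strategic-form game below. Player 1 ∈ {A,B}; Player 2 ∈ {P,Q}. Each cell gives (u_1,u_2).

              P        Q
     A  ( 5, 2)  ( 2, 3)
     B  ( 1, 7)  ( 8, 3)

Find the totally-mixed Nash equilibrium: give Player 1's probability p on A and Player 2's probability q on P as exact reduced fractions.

P1 indiff ⇒ q·5+(1-q)·2 = q·1+(1-q)·8 ⇒ q(4) = (1-q)(6) ⇒ q = 3/5
P2 indiff ⇒ p·2+(1-p)·7 = p·3+(1-p)·3 ⇒ p(-1) = (1-p)(-4) ⇒ p = 4/5

P1 mixes 4/5 on A; P2 mixes 3/5 on P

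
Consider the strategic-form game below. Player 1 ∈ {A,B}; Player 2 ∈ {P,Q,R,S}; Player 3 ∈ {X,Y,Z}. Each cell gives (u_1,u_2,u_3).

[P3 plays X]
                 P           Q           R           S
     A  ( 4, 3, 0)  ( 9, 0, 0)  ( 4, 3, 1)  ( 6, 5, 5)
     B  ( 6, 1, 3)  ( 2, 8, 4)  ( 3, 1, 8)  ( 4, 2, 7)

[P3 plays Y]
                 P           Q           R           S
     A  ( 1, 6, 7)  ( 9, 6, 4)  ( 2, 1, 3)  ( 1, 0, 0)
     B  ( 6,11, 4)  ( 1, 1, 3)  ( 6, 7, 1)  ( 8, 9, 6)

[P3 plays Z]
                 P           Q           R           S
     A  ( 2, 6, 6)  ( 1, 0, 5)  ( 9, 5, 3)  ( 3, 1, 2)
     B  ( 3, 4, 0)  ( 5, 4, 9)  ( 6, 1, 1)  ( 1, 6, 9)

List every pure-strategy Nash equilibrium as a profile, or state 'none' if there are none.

(A,P,X): not NE [P1→B gives 6>4; P2→S gives 5>3; P3→Y gives 7>0]
(A,P,Y): not NE [P1→B gives 6>1]
(A,P,Z): not NE [P1→B gives 3>2; P3→Y gives 7>6]
(A,Q,X): not NE [P2→S gives 5>0; P3→Z gives 5>0]
(A,Q,Y): not NE [P3→Z gives 5>4]
(A,Q,Z): not NE [P1→B gives 5>1; P2→P gives 6>0]
(A,R,X): not NE [P2→S gives 5>3; P3→Z gives 3>1]
(A,R,Y): not NE [P1→B gives 6>2; P2→Q gives 6>1]
(A,R,Z): not NE [P2→P gives 6>5]
(A,S,X): NE
(A,S,Y): not NE [P1→B gives 8>1; P2→Q gives 6>0; P3→X gives 5>0]
(A,S,Z): not NE [P2→P gives 6>1; P3→X gives 5>2]
(B,P,X): not NE [P2→Q gives 8>1; P3→Y gives 4>3]
(B,P,Y): NE
(B,P,Z): not NE [P2→S gives 6>4; P3→Y gives 4>0]
(B,Q,X): not NE [P1→A gives 9>2; P3→Z gives 9>4]
(B,Q,Y): not NE [P1→A gives 9>1; P2→P gives 11>1; P3→Z gives 9>3]
(B,Q,Z): not NE [P2→S gives 6>4]
(B,R,X): not NE [P1→A gives 4>3; P2→Q gives 8>1]
(B,R,Y): not NE [P2→P gives 11>7; P3→X gives 8>1]
(B,R,Z): not NE [P1→A gives 9>6; P2→S gives 6>1; P3→X gives 8>1]
(B,S,X): not NE [P1→A gives 6>4; P2→Q gives 8>2; P3→Z gives 9>7]
(B,S,Y): not NE [P2→P gives 11>9; P3→Z gives 9>6]
(B,S,Z): not NE [P1→A gives 3>1]

Nash profiles: (A,S,X), (B,P,Y)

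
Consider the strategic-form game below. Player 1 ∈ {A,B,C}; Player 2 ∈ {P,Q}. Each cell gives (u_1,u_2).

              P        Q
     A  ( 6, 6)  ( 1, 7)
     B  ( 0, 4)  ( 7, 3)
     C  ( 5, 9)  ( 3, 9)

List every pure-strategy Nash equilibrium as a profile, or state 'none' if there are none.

No pure NE.

(A,P): not NE [P2→Q gives 7>6]
(A,Q): not NE [P1→B gives 7>1]
(B,P): not NE [P1→A gives 6>0]
(B,Q): not NE [P2→P gives 4>3]
(C,P): not NE [P1→A gives 6>5]
(C,Q): not NE [P1→B gives 7>3]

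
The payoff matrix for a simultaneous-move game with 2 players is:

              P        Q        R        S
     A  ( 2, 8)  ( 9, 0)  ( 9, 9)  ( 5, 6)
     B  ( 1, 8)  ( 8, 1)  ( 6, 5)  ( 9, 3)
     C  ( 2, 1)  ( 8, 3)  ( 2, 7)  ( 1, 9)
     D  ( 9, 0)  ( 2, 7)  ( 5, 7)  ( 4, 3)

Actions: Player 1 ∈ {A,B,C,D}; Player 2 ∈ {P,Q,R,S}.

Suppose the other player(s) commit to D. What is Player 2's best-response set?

u_2(P vs D) = 0
u_2(Q vs D) = 7
u_2(R vs D) = 7
u_2(S vs D) = 3
max payoff 7 at {Q,R}

BR_2 = {Q,R}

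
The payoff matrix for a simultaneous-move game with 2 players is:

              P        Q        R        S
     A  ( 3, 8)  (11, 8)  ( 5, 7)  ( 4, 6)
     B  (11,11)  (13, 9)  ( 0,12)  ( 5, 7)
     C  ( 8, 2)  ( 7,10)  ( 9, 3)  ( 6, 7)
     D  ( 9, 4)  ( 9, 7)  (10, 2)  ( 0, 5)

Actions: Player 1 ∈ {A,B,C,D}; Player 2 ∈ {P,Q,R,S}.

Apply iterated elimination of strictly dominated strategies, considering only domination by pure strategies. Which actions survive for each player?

Survivors P1:{A,B,D} P2:{P,Q,R}

P2 drop S (Q beats it: A:8>6 B:9>7 C:10>7 D:7>5)
P1 drop C (D beats it: P:9>8 Q:9>7 R:10>9)
P1→{A,B,D} P2→{P,Q,R}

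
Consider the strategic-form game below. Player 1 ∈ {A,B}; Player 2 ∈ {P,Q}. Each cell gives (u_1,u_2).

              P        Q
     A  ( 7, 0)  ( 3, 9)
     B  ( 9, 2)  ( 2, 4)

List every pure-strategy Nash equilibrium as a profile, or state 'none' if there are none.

NE set: (A,Q)

(A,P): not NE [P1→B gives 9>7; P2→Q gives 9>0]
(A,Q): NE
(B,P): not NE [P2→Q gives 4>2]
(B,Q): not NE [P1→A gives 3>2]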